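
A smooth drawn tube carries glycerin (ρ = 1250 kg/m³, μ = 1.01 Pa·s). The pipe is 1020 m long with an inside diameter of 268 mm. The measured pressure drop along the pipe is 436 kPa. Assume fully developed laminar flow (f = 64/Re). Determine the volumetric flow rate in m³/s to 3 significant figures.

Q ≈ 0.0536 m³/s

For laminar flow, f = 64/Re with Re = ρVD/μ, so Darcy-Weisbach reduces to ΔP = 32μLV/D². Solving for V: V = ΔP·D²/(32μL) = 4.36e+05·(0.268)²/(32·1.01·1020) = 0.9499 m/s.
Check: Re = ρVD/μ = 1250·0.9499·0.268/1.01 = 315.1 < 2300, so the laminar assumption holds.
Q = V·A = 0.9499·(π/4·0.268²) = 0.05359 m³/s = 0.0536 m³/s.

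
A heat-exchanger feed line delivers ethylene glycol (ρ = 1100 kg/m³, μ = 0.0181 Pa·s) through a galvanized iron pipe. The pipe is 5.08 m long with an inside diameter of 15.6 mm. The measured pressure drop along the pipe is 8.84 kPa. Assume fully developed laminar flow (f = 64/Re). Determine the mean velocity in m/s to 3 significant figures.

V ≈ 0.731 m/s

For laminar flow, f = 64/Re with Re = ρVD/μ, so Darcy-Weisbach reduces to ΔP = 32μLV/D². Solving for V: V = ΔP·D²/(32μL) = 8840·(0.0156)²/(32·0.0181·5.08) = 0.7312 m/s.
Check: Re = ρVD/μ = 1100·0.7312·0.0156/0.0181 = 693.2 < 2300, so the laminar assumption holds.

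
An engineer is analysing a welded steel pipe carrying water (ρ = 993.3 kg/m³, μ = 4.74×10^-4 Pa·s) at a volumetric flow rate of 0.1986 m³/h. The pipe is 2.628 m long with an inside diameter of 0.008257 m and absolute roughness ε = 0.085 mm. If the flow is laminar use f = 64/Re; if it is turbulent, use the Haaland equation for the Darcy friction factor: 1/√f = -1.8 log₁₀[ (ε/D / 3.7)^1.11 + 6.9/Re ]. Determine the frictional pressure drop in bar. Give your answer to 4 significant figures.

ΔP ≈ 0.06926 bar

Q = 0.1986 m³/h = 0.1986/3600 = 5.517e-05 m³/s.
Cross-sectional area A = πD²/4 = π(0.008257)²/4 = 5.355e-05 m²; mean velocity V = Q/A = 5.517e-05/5.355e-05 = 1.03 m/s.
Reynolds number Re = ρVD/μ = 993.3 · 1.03 · 0.008257 / 0.000474 = 1.783e+04.
Re > 4000 → turbulent. Relative roughness ε/D = 8.5e-05/0.008257 = 0.0103. Haaland: 1/√f = -1.8 log₁₀[(0.0103/3.7)^1.11 + 6.9/1.783e+04] = -1.8 log₁₀[0.00146 + 0.000387] = 4.922, so f = 0.04128.
Darcy-Weisbach: ΔP = f(L/D)(ρV²/2) = 0.04128·(2.628/0.008257)·(993.3·1.03²/2) = 0.04128·318.3·527.2 = 6926 Pa.
ΔP = 6926 Pa = 0.06926 bar.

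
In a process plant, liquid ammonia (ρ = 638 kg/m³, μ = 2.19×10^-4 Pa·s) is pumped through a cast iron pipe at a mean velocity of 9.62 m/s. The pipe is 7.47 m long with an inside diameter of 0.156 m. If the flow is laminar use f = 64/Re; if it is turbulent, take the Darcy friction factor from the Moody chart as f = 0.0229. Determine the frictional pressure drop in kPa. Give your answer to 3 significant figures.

Reynolds number Re = ρVD/μ = 638 · 9.62 · 0.156 / 0.000219 = 4.372e+06.
Re > 4000 → turbulent; use the Moody-chart value f = 0.0229.
Darcy-Weisbach: ΔP = f(L/D)(ρV²/2) = 0.0229·(7.47/0.156)·(638·9.62²/2) = 0.0229·47.88·2.952e+04 = 3.237e+04 Pa.
ΔP = 3.237e+04 Pa = 32.4 kPa.

ΔP ≈ 32.4 kPa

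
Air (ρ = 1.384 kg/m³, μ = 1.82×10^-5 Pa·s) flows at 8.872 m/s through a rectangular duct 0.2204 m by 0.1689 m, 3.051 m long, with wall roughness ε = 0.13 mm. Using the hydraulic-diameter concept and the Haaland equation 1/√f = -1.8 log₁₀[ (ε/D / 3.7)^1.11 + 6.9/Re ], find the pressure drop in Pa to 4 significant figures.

Hydraulic diameter D_h = 4A/P = 4·(0.2204·0.1689)/(2·(0.2204+0.1689)) = 0.1489/0.7786 = 0.1912 m.
Re = ρVD_h/μ = 1.384·8.872·0.1912/1.82e-05 = 1.29e+05.
ε/D_h = 0.00013/0.1912 = 0.00068; Haaland gives 1/√f = -1.8 log₁₀[7.13e-05+5.35e-05] = 7.027, so f = 0.02025.
ΔP = f(L/D_h)(ρV²/2) = 0.02025·3.051/0.1912·54.47 = 17.6 Pa.

ΔP ≈ 17.60 Pa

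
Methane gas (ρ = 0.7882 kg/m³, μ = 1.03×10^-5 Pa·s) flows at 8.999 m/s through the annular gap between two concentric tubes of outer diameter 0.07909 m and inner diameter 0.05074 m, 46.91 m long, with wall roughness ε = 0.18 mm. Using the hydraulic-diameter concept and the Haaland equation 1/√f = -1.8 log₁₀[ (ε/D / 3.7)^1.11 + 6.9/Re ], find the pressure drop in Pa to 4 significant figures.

Hydraulic diameter D_h = 4A/P = D_o - D_i = 0.07909 - 0.05074 = 0.02835 m.
Re = ρVD_h/μ = 0.7882·8.999·0.02835/1.03e-05 = 1.952e+04.
ε/D_h = 0.00018/0.02835 = 0.00635; Haaland gives 1/√f = -1.8 log₁₀[0.000852+0.000353] = 5.254, so f = 0.03622.
ΔP = f(L/D_h)(ρV²/2) = 0.03622·46.91/0.02835·31.92 = 1913 Pa.

ΔP ≈ 1913 Pa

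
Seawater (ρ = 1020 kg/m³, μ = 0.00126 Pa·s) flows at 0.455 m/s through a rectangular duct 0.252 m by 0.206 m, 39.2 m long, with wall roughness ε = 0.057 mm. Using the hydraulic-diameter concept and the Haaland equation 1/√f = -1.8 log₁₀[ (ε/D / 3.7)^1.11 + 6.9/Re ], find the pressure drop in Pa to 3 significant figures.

ΔP ≈ 357 Pa

Hydraulic diameter D_h = 4A/P = 4·(0.252·0.206)/(2·(0.252+0.206)) = 0.2076/0.916 = 0.2267 m.
Re = ρVD_h/μ = 1020·0.455·0.2267/0.00126 = 8.35e+04.
ε/D_h = 5.7e-05/0.2267 = 0.000251; Haaland gives 1/√f = -1.8 log₁₀[2.36e-05+8.26e-05] = 7.152, so f = 0.01955.
ΔP = f(L/D_h)(ρV²/2) = 0.01955·39.2/0.2267·105.6 = 356.9 Pa.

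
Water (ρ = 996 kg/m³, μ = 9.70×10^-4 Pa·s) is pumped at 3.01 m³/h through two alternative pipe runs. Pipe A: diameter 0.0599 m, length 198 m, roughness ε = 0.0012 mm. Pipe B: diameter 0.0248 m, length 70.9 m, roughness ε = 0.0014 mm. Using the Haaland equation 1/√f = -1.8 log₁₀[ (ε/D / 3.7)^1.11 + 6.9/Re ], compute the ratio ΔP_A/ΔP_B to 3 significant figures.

ΔP_A/ΔP_B ≈ 0.0418

Pipe A: V = Q/A = 0.0008361/0.002818 = 0.2967 m/s; Re = 1.825e+04; ε/D = 2e-05; Haaland → f = 0.02638; ΔP_A = f(L/D)(ρV²/2) = 3822 Pa.
Pipe B: V = Q/A = 0.0008361/0.0004831 = 1.731 m/s; Re = 4.408e+04; ε/D = 5.65e-05; Haaland → f = 0.02145; ΔP_B = f(L/D)(ρV²/2) = 9.151e+04 Pa.
ΔP_A/ΔP_B = 3822/9.151e+04 = 0.0418.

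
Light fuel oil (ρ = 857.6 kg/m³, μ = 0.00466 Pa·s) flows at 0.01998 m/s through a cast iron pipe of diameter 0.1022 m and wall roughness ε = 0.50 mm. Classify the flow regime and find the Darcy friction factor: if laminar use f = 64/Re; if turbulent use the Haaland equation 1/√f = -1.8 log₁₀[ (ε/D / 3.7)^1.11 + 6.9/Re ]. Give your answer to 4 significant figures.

f ≈ 0.1703

Re = ρVD/μ = 857.6·0.01998·0.1022/0.00466 = 375.8.
Re < 2300 → laminar, so f = 64/Re = 0.1703 (roughness is irrelevant in laminar flow).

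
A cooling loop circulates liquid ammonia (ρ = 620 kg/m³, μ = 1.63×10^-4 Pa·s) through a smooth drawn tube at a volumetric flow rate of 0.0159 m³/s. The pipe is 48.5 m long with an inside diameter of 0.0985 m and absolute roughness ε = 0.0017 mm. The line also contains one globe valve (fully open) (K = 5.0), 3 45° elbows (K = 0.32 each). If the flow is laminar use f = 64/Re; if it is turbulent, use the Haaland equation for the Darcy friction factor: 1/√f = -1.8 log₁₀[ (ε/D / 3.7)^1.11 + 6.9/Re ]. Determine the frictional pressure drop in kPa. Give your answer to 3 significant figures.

ΔP ≈ 16.3 kPa

Cross-sectional area A = πD²/4 = π(0.0985)²/4 = 0.00762 m²; mean velocity V = Q/A = 0.0159/0.00762 = 2.087 m/s.
Reynolds number Re = ρVD/μ = 620 · 2.087 · 0.0985 / 0.000163 = 7.818e+05.
Re > 4000 → turbulent. Relative roughness ε/D = 1.7e-06/0.0985 = 1.73e-05. Haaland: 1/√f = -1.8 log₁₀[(1.73e-05/3.7)^1.11 + 6.9/7.818e+05] = -1.8 log₁₀[1.21e-06 + 8.83e-06] = 8.997, so f = 0.01235.
Total minor-loss coefficient ΣK = 1·5 + 3·0.32 = 5.96.
ΔP = [f·L/D + ΣK]·(ρV²/2) = [0.01235·48.5/0.0985 + 5.96]·(620·2.087²/2) = [6.083 + 5.96]·1350 = 1.625e+04 Pa.
ΔP = 1.625e+04 Pa = 16.3 kPa.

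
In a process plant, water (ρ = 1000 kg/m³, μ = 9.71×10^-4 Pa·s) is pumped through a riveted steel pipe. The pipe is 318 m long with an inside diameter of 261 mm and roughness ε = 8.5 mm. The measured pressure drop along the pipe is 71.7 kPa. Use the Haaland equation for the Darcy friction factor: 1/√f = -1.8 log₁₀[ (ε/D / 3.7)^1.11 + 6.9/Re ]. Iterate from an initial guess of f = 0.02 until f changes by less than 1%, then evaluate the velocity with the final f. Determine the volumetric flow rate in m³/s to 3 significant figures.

Q ≈ 0.0753 m³/s

Rearranging Darcy-Weisbach: V = √(2·ΔP·D/(f·L·ρ)). With ε/D = 0.0085/0.261 = 0.0326, iterate starting from f = 0.02:
  f = 0.02 → V = √(2·7.17e+04·0.261/(0.02·318·1000)) = 2.426 m/s; Re = ρVD/μ = 6.521e+05; f → 0.05934
  f = 0.05934 → V = 1.408 m/s; Re = 3.786e+05; f → 0.05937
Converged (Δf/f < 1%). With the final f = 0.05937: V = √(2·7.17e+04·0.261/(0.05937·318·1000)) = 1.408 m/s.
Q = V·A = 1.408·(π/4·0.261²) = 0.07533 m³/s = 0.0753 m³/s.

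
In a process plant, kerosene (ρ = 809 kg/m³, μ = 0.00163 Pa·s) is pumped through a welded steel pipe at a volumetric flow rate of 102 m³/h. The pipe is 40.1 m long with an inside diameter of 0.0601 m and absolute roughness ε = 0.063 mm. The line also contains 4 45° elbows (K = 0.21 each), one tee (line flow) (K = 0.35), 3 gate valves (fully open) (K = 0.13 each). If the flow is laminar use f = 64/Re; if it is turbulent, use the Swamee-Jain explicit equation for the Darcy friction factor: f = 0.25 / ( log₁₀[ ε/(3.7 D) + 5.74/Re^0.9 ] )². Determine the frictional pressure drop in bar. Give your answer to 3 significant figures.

ΔP ≈ 6.28 bar

Q = 102 m³/h = 102/3600 = 0.02833 m³/s.
Cross-sectional area A = πD²/4 = π(0.0601)²/4 = 0.002837 m²; mean velocity V = Q/A = 0.02833/0.002837 = 9.988 m/s.
Reynolds number Re = ρVD/μ = 809 · 9.988 · 0.0601 / 0.00163 = 2.979e+05.
Re > 4000 → turbulent. Relative roughness ε/D = 6.3e-05/0.0601 = 0.00105. Swamee-Jain: f = 0.25/(log₁₀[0.00105/3.7 + 5.74/2.979e+05^0.9])² = 0.25/(log₁₀[0.000283 + 6.8e-05])² = 0.25/(-3.454)² = 0.02095.
Total minor-loss coefficient ΣK = 4·0.21 + 1·0.35 + 3·0.13 = 1.58.
ΔP = [f·L/D + ΣK]·(ρV²/2) = [0.02095·40.1/0.0601 + 1.58]·(809·9.988²/2) = [13.98 + 1.58]·4.035e+04 = 6.278e+05 Pa.
ΔP = 6.278e+05 Pa = 6.28 bar.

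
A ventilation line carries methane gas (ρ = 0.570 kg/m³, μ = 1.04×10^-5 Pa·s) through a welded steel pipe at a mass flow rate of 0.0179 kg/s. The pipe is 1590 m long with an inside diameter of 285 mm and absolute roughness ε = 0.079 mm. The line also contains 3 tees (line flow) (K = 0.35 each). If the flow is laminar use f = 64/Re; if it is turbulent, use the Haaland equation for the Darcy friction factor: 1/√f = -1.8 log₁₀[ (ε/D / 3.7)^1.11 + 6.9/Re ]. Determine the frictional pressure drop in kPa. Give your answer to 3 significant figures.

A = πD²/4 = π(0.285)²/4 = 0.06379 m²; mean velocity V = ṁ/(ρA) = 0.0179/(0.57 · 0.06379) = 0.4923 m/s.
Reynolds number Re = ρVD/μ = 0.57 · 0.4923 · 0.285 / 1.04e-05 = 7689.
Re > 4000 → turbulent. Relative roughness ε/D = 7.9e-05/0.285 = 0.000277. Haaland: 1/√f = -1.8 log₁₀[(0.000277/3.7)^1.11 + 6.9/7689] = -1.8 log₁₀[2.64e-05 + 0.000897] = 5.462, so f = 0.03352.
Total minor-loss coefficient ΣK = 3·0.35 = 1.05.
ΔP = [f·L/D + ΣK]·(ρV²/2) = [0.03352·1590/0.285 + 1.05]·(0.57·0.4923²/2) = [187 + 1.05]·0.06906 = 12.99 Pa.
ΔP = 12.99 Pa = 0.0130 kPa.

ΔP ≈ 0.0130 kPa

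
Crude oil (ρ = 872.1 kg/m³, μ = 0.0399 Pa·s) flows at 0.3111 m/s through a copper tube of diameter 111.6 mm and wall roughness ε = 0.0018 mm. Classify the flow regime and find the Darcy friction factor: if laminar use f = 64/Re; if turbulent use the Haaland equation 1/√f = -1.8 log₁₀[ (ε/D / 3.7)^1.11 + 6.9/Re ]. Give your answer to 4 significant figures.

f ≈ 0.08434

Re = ρVD/μ = 872.1·0.3111·0.1116/0.0399 = 758.9.
Re < 2300 → laminar, so f = 64/Re = 0.08434 (roughness is irrelevant in laminar flow).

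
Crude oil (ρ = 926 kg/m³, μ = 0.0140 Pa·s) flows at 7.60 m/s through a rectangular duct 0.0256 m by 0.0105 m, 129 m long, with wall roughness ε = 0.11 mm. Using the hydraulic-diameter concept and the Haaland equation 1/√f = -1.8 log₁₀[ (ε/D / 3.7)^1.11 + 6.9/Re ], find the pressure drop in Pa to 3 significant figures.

ΔP ≈ 9.70×10^6 Pa

Hydraulic diameter D_h = 4A/P = 4·(0.0256·0.0105)/(2·(0.0256+0.0105)) = 0.001075/0.0722 = 0.01489 m.
Re = ρVD_h/μ = 926·7.6·0.01489/0.014 = 7486.
ε/D_h = 0.00011/0.01489 = 0.00739; Haaland gives 1/√f = -1.8 log₁₀[0.00101+0.000922] = 4.886, so f = 0.04188.
ΔP = f(L/D_h)(ρV²/2) = 0.04188·129/0.01489·2.674e+04 = 9.703e+06 Pa.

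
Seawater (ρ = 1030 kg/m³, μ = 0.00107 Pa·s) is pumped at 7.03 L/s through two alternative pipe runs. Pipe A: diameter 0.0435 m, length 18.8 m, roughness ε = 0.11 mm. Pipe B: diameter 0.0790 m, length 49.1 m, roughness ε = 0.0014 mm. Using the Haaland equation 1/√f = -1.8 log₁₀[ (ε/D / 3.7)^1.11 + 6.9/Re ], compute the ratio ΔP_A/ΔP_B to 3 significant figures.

Pipe A: V = Q/A = 0.00703/0.001486 = 4.73 m/s; Re = 1.981e+05; ε/D = 0.00253; Haaland → f = 0.02568; ΔP_A = f(L/D)(ρV²/2) = 1.279e+05 Pa.
Pipe B: V = Q/A = 0.00703/0.004902 = 1.434 m/s; Re = 1.091e+05; ε/D = 1.77e-05; Haaland → f = 0.01758; ΔP_B = f(L/D)(ρV²/2) = 1.157e+04 Pa.
ΔP_A/ΔP_B = 1.279e+05/1.157e+04 = 11.1.

ΔP_A/ΔP_B ≈ 11.1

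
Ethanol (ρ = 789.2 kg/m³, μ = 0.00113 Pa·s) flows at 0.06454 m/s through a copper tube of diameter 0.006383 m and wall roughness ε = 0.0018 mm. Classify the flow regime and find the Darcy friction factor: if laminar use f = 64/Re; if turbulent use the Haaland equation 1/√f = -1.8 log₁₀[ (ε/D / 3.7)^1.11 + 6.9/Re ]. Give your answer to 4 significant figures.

f ≈ 0.2224

Re = ρVD/μ = 789.2·0.06454·0.006383/0.00113 = 287.7.
Re < 2300 → laminar, so f = 64/Re = 0.2224 (roughness is irrelevant in laminar flow).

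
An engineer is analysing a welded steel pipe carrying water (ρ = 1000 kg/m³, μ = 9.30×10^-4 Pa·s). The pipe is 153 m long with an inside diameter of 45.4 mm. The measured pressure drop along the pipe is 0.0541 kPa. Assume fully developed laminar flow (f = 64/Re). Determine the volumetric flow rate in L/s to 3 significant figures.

For laminar flow, f = 64/Re with Re = ρVD/μ, so Darcy-Weisbach reduces to ΔP = 32μLV/D². Solving for V: V = ΔP·D²/(32μL) = 54.1·(0.0454)²/(32·0.00093·153) = 0.02449 m/s.
Check: Re = ρVD/μ = 1000·0.02449·0.0454/0.00093 = 1196 < 2300, so the laminar assumption holds.
Q = V·A = 0.02449·(π/4·0.0454²) = 3.964e-05 m³/s = 0.0396 L/s.

Q ≈ 0.0396 L/s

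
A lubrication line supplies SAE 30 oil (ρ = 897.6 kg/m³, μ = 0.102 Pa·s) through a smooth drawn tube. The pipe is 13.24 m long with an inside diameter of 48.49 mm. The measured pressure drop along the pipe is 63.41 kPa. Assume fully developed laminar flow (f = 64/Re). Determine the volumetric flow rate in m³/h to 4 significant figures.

For laminar flow, f = 64/Re with Re = ρVD/μ, so Darcy-Weisbach reduces to ΔP = 32μLV/D². Solving for V: V = ΔP·D²/(32μL) = 6.341e+04·(0.04849)²/(32·0.102·13.24) = 3.45 m/s.
Check: Re = ρVD/μ = 897.6·3.45·0.04849/0.102 = 1472 < 2300, so the laminar assumption holds.
Q = V·A = 3.45·(π/4·0.04849²) = 0.006371 m³/s = 22.94 m³/h.

Q ≈ 22.94 m³/h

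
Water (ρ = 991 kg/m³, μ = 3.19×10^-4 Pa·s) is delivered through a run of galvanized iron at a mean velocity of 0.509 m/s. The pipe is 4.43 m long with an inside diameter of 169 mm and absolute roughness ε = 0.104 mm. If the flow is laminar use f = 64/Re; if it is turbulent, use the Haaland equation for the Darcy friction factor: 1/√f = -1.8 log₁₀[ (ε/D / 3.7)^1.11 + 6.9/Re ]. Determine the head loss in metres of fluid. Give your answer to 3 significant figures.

Reynolds number Re = ρVD/μ = 991 · 0.509 · 0.169 / 0.000319 = 2.672e+05.
Re > 4000 → turbulent. Relative roughness ε/D = 0.000104/0.169 = 0.000615. Haaland: 1/√f = -1.8 log₁₀[(0.000615/3.7)^1.11 + 6.9/2.672e+05] = -1.8 log₁₀[6.39e-05 + 2.58e-05] = 7.285, so f = 0.01884.
Darcy-Weisbach: ΔP = f(L/D)(ρV²/2) = 0.01884·(4.43/0.169)·(991·0.509²/2) = 0.01884·26.21·128.4 = 63.4 Pa.
Head loss h_f = ΔP/(ρg) = 63.4/(991·9.81) = 0.00652 m.

h_f ≈ 0.00652 m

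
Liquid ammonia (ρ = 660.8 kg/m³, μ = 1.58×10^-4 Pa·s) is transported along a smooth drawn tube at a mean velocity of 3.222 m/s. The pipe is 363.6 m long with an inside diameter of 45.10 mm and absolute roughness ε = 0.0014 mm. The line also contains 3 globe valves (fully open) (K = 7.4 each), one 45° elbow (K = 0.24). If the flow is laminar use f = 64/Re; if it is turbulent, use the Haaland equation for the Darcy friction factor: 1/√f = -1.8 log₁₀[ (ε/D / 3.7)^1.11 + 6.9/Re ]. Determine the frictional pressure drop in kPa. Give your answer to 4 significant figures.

Reynolds number Re = ρVD/μ = 660.8 · 3.222 · 0.0451 / 0.000158 = 6.077e+05.
Re > 4000 → turbulent. Relative roughness ε/D = 1.4e-06/0.0451 = 3.1e-05. Haaland: 1/√f = -1.8 log₁₀[(3.1e-05/3.7)^1.11 + 6.9/6.077e+05] = -1.8 log₁₀[2.32e-06 + 1.14e-05] = 8.755, so f = 0.01304.
Total minor-loss coefficient ΣK = 3·7.4 + 1·0.24 = 22.4.
ΔP = [f·L/D + ΣK]·(ρV²/2) = [0.01304·363.6/0.0451 + 22.4]·(660.8·3.222²/2) = [105.2 + 22.4]·3430 = 4.377e+05 Pa.
ΔP = 4.377e+05 Pa = 437.7 kPa.

ΔP ≈ 437.7 kPa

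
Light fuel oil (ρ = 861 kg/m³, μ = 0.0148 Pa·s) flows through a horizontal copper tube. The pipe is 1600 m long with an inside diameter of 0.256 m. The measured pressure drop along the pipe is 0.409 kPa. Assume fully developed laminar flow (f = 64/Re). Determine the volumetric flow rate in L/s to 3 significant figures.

For laminar flow, f = 64/Re with Re = ρVD/μ, so Darcy-Weisbach reduces to ΔP = 32μLV/D². Solving for V: V = ΔP·D²/(32μL) = 409·(0.256)²/(32·0.0148·1600) = 0.03537 m/s.
Check: Re = ρVD/μ = 861·0.03537·0.256/0.0148 = 526.8 < 2300, so the laminar assumption holds.
Q = V·A = 0.03537·(π/4·0.256²) = 0.001821 m³/s = 1.82 L/s.

Q ≈ 1.82 L/s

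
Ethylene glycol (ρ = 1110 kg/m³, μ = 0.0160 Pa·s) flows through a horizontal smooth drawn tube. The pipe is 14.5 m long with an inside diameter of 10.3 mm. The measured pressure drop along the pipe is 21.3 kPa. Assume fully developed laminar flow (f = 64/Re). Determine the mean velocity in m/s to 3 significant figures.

V ≈ 0.304 m/s

For laminar flow, f = 64/Re with Re = ρVD/μ, so Darcy-Weisbach reduces to ΔP = 32μLV/D². Solving for V: V = ΔP·D²/(32μL) = 2.13e+04·(0.0103)²/(32·0.016·14.5) = 0.3044 m/s.
Check: Re = ρVD/μ = 1110·0.3044·0.0103/0.016 = 217.5 < 2300, so the laminar assumption holds.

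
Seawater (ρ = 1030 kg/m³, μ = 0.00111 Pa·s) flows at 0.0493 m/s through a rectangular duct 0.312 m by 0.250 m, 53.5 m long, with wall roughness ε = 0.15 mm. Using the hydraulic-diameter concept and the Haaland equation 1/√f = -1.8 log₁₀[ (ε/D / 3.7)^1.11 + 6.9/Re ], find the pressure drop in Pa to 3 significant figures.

ΔP ≈ 7.17 Pa

Hydraulic diameter D_h = 4A/P = 4·(0.312·0.25)/(2·(0.312+0.25)) = 0.312/1.124 = 0.2776 m.
Re = ρVD_h/μ = 1030·0.0493·0.2776/0.00111 = 1.27e+04.
ε/D_h = 0.00015/0.2776 = 0.00054; Haaland gives 1/√f = -1.8 log₁₀[5.53e-05+0.000543] = 5.801, so f = 0.02972.
ΔP = f(L/D_h)(ρV²/2) = 0.02972·53.5/0.2776·1.252 = 7.169 Pa.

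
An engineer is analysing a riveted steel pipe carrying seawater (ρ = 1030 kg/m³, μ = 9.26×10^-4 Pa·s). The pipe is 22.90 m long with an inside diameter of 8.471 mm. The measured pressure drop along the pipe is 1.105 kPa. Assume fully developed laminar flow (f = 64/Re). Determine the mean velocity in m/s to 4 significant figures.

For laminar flow, f = 64/Re with Re = ρVD/μ, so Darcy-Weisbach reduces to ΔP = 32μLV/D². Solving for V: V = ΔP·D²/(32μL) = 1105·(0.008471)²/(32·0.000926·22.9) = 0.1169 m/s.
Check: Re = ρVD/μ = 1030·0.1169·0.008471/0.000926 = 1101 < 2300, so the laminar assumption holds.

V ≈ 0.1169 m/s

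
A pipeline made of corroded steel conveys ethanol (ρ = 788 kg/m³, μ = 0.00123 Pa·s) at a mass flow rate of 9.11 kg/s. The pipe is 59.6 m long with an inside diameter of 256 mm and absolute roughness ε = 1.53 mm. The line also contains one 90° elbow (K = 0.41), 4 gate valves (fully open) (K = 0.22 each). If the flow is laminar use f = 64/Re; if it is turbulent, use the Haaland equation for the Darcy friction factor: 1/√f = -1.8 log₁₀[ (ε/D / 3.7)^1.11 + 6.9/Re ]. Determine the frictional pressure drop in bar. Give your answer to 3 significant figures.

A = πD²/4 = π(0.256)²/4 = 0.05147 m²; mean velocity V = ṁ/(ρA) = 9.11/(788 · 0.05147) = 0.2246 m/s.
Reynolds number Re = ρVD/μ = 788 · 0.2246 · 0.256 / 0.00123 = 3.684e+04.
Re > 4000 → turbulent. Relative roughness ε/D = 0.00153/0.256 = 0.00598. Haaland: 1/√f = -1.8 log₁₀[(0.00598/3.7)^1.11 + 6.9/3.684e+04] = -1.8 log₁₀[0.000796 + 0.000187] = 5.413, so f = 0.03413.
Total minor-loss coefficient ΣK = 1·0.41 + 4·0.22 = 1.29.
ΔP = [f·L/D + ΣK]·(ρV²/2) = [0.03413·59.6/0.256 + 1.29]·(788·0.2246²/2) = [7.946 + 1.29]·19.88 = 183.6 Pa.
ΔP = 183.6 Pa = 0.00184 bar.

ΔP ≈ 0.00184 bar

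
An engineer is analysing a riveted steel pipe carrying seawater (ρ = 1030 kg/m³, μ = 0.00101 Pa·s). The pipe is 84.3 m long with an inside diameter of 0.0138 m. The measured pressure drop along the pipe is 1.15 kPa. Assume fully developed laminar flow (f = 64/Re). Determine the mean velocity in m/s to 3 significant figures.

For laminar flow, f = 64/Re with Re = ρVD/μ, so Darcy-Weisbach reduces to ΔP = 32μLV/D². Solving for V: V = ΔP·D²/(32μL) = 1150·(0.0138)²/(32·0.00101·84.3) = 0.08038 m/s.
Check: Re = ρVD/μ = 1030·0.08038·0.0138/0.00101 = 1131 < 2300, so the laminar assumption holds.

V ≈ 0.0804 m/s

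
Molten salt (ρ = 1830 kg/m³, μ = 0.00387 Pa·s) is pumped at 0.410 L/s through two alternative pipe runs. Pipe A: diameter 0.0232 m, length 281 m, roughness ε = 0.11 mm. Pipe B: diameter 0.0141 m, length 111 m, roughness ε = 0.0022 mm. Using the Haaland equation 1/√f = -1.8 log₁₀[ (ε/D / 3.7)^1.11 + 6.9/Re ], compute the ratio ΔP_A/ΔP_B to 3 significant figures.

ΔP_A/ΔP_B ≈ 0.287

Pipe A: V = Q/A = 0.00041/0.0004227 = 0.9699 m/s; Re = 1.064e+04; ε/D = 0.00474; Haaland → f = 0.03675; ΔP_A = f(L/D)(ρV²/2) = 3.831e+05 Pa.
Pipe B: V = Q/A = 0.00041/0.0001561 = 2.626 m/s; Re = 1.751e+04; ε/D = 0.000156; Haaland → f = 0.02687; ΔP_B = f(L/D)(ρV²/2) = 1.334e+06 Pa.
ΔP_A/ΔP_B = 3.831e+05/1.334e+06 = 0.287.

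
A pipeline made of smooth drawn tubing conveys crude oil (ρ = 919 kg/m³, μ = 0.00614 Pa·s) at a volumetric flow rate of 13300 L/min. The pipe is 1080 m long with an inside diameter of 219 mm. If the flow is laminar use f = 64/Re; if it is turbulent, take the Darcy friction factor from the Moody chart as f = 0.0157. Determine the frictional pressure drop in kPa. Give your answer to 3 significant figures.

Q = 13300 L/min = 13300/60000 = 0.2217 m³/s.
Cross-sectional area A = πD²/4 = π(0.219)²/4 = 0.03767 m²; mean velocity V = Q/A = 0.2217/0.03767 = 5.885 m/s.
Reynolds number Re = ρVD/μ = 919 · 5.885 · 0.219 / 0.00614 = 1.929e+05.
Re > 4000 → turbulent; use the Moody-chart value f = 0.0157.
Darcy-Weisbach: ΔP = f(L/D)(ρV²/2) = 0.0157·(1080/0.219)·(919·5.885²/2) = 0.0157·4932·1.591e+04 = 1.232e+06 Pa.
ΔP = 1.232e+06 Pa = 1230 kPa.

ΔP ≈ 1230 kPa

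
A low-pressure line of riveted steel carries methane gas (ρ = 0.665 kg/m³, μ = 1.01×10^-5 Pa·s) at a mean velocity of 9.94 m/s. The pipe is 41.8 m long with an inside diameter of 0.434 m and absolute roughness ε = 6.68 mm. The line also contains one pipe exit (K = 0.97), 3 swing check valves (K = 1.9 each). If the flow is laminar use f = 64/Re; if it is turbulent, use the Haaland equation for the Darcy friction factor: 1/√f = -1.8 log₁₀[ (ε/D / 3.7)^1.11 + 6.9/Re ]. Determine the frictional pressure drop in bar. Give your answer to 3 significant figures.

ΔP ≈ 0.00359 bar

Reynolds number Re = ρVD/μ = 0.665 · 9.94 · 0.434 / 1.01e-05 = 2.84e+05.
Re > 4000 → turbulent. Relative roughness ε/D = 0.00668/0.434 = 0.0154. Haaland: 1/√f = -1.8 log₁₀[(0.0154/3.7)^1.11 + 6.9/2.84e+05] = -1.8 log₁₀[0.00228 + 2.43e-05] = 4.749, so f = 0.04434.
Total minor-loss coefficient ΣK = 1·0.97 + 3·1.9 = 6.67.
ΔP = [f·L/D + ΣK]·(ρV²/2) = [0.04434·41.8/0.434 + 6.67]·(0.665·9.94²/2) = [4.271 + 6.67]·32.85 = 359.4 Pa.
ΔP = 359.4 Pa = 0.00359 bar.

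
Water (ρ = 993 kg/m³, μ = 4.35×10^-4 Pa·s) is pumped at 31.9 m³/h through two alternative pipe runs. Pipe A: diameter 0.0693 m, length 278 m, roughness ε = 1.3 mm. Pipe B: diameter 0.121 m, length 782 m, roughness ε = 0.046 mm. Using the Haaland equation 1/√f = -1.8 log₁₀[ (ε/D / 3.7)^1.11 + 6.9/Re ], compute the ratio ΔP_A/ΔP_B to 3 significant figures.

Pipe A: V = Q/A = 0.008861/0.003772 = 2.349 m/s; Re = 3.716e+05; ε/D = 0.0188; Haaland → f = 0.04767; ΔP_A = f(L/D)(ρV²/2) = 5.24e+05 Pa.
Pipe B: V = Q/A = 0.008861/0.0115 = 0.7706 m/s; Re = 2.128e+05; ε/D = 0.00038; Haaland → f = 0.01787; ΔP_B = f(L/D)(ρV²/2) = 3.405e+04 Pa.
ΔP_A/ΔP_B = 5.24e+05/3.405e+04 = 15.4.

ΔP_A/ΔP_B ≈ 15.4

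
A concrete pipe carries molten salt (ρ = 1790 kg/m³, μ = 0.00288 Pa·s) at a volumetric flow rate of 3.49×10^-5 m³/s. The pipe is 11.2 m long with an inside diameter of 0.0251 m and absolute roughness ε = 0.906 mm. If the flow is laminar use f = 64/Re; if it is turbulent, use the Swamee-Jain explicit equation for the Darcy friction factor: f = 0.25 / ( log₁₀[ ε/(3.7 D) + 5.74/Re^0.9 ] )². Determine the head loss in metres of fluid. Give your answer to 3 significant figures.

h_f ≈ 0.00658 m

Cross-sectional area A = πD²/4 = π(0.0251)²/4 = 0.0004948 m²; mean velocity V = Q/A = 3.49e-05/0.0004948 = 0.07053 m/s.
Reynolds number Re = ρVD/μ = 1790 · 0.07053 · 0.0251 / 0.00288 = 1100.
Re < 2300 → laminar flow, so f = 64/Re = 64/1100 = 0.05816 (the turbulent correlation is not needed).
Darcy-Weisbach: ΔP = f(L/D)(ρV²/2) = 0.05816·(11.2/0.0251)·(1790·0.07053²/2) = 0.05816·446.2·4.452 = 115.6 Pa.
Head loss h_f = ΔP/(ρg) = 115.6/(1790·9.81) = 0.00658 m.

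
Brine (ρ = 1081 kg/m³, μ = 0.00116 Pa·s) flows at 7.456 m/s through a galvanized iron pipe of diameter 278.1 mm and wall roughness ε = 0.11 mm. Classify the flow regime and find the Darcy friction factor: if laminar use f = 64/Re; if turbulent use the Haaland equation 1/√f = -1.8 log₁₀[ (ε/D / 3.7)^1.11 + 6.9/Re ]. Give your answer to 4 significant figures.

f ≈ 0.01616

Re = ρVD/μ = 1081·7.456·0.2781/0.00116 = 1.932e+06.
Re > 4000 → turbulent. ε/D = 0.00011/0.2781 = 0.000396; Haaland: 1/√f = -1.8 log₁₀[3.91e-05 + 3.57e-06] = 7.866, so f = 0.01616.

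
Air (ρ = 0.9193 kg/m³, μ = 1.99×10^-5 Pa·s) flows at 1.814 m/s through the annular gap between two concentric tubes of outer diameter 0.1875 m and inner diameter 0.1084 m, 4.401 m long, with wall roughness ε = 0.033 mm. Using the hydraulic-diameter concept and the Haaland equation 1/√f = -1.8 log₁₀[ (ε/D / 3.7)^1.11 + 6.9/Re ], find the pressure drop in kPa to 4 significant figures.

Hydraulic diameter D_h = 4A/P = D_o - D_i = 0.1875 - 0.1084 = 0.0791 m.
Re = ρVD_h/μ = 0.9193·1.814·0.0791/1.99e-05 = 6629.
ε/D_h = 3.3e-05/0.0791 = 0.000417; Haaland gives 1/√f = -1.8 log₁₀[4.15e-05+0.00104] = 5.338, so f = 0.03509.
ΔP = f(L/D_h)(ρV²/2) = 0.03509·4.401/0.0791·1.513 = 2.953 Pa.
ΔP = 0.002953 kPa.

ΔP ≈ 0.002953 kPa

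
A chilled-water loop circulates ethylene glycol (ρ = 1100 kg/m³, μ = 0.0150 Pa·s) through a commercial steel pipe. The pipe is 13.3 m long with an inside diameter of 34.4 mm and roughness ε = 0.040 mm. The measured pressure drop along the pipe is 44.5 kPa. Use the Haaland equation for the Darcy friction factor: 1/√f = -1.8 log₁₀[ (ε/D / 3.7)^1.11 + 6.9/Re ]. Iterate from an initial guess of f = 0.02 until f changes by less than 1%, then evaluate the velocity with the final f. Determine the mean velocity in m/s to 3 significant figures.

Rearranging Darcy-Weisbach: V = √(2·ΔP·D/(f·L·ρ)). With ε/D = 4e-05/0.0344 = 0.00116, iterate starting from f = 0.02:
  f = 0.02 → V = √(2·4.45e+04·0.0344/(0.02·13.3·1100)) = 3.235 m/s; Re = ρVD/μ = 8160; f → 0.03404
  f = 0.03404 → V = 2.479 m/s; Re = 6255; f → 0.03647
  f = 0.03647 → V = 2.395 m/s; Re = 6043; f → 0.03681
Converged (Δf/f < 1%). With the final f = 0.03681: V = √(2·4.45e+04·0.0344/(0.03681·13.3·1100)) = 2.384 m/s.

V ≈ 2.38 m/s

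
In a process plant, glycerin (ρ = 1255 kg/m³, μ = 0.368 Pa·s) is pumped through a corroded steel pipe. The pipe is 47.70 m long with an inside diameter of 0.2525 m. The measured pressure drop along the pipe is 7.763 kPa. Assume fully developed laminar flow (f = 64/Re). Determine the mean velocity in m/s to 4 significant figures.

V ≈ 0.8811 m/s

For laminar flow, f = 64/Re with Re = ρVD/μ, so Darcy-Weisbach reduces to ΔP = 32μLV/D². Solving for V: V = ΔP·D²/(32μL) = 7763·(0.2525)²/(32·0.368·47.7) = 0.8811 m/s.
Check: Re = ρVD/μ = 1255·0.8811·0.2525/0.368 = 758.7 < 2300, so the laminar assumption holds.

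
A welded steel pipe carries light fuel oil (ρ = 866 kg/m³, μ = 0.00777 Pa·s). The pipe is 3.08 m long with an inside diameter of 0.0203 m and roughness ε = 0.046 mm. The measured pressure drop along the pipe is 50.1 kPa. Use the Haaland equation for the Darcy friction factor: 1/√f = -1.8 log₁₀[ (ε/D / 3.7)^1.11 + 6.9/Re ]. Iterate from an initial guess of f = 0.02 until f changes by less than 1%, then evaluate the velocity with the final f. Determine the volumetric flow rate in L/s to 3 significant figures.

Q ≈ 1.55 L/s

Rearranging Darcy-Weisbach: V = √(2·ΔP·D/(f·L·ρ)). With ε/D = 4.6e-05/0.0203 = 0.00227, iterate starting from f = 0.02:
  f = 0.02 → V = √(2·5.01e+04·0.0203/(0.02·3.08·866)) = 6.175 m/s; Re = ρVD/μ = 1.397e+04; f → 0.03178
  f = 0.03178 → V = 4.898 m/s; Re = 1.108e+04; f → 0.03321
  f = 0.03321 → V = 4.792 m/s; Re = 1.084e+04; f → 0.03335
Converged (Δf/f < 1%). With the final f = 0.03335: V = √(2·5.01e+04·0.0203/(0.03335·3.08·866)) = 4.782 m/s.
Q = V·A = 4.782·(π/4·0.0203²) = 0.001548 m³/s = 1.55 L/s.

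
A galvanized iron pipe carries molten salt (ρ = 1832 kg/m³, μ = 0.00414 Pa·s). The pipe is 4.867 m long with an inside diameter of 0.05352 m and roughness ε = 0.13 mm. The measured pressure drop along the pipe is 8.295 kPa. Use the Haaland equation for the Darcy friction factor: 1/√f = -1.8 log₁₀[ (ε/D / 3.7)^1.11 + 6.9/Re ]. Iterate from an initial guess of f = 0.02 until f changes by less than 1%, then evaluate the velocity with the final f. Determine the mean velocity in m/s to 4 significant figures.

V ≈ 1.903 m/s

Rearranging Darcy-Weisbach: V = √(2·ΔP·D/(f·L·ρ)). With ε/D = 0.00013/0.05352 = 0.00243, iterate starting from f = 0.02:
  f = 0.02 → V = √(2·8295·0.05352/(0.02·4.867·1832)) = 2.231 m/s; Re = ρVD/μ = 5.285e+04; f → 0.02713
  f = 0.02713 → V = 1.916 m/s; Re = 4.537e+04; f → 0.02748
  f = 0.02748 → V = 1.904 m/s; Re = 4.508e+04; f → 0.02749
Converged (Δf/f < 1%). With the final f = 0.02749: V = √(2·8295·0.05352/(0.02749·4.867·1832)) = 1.903 m/s.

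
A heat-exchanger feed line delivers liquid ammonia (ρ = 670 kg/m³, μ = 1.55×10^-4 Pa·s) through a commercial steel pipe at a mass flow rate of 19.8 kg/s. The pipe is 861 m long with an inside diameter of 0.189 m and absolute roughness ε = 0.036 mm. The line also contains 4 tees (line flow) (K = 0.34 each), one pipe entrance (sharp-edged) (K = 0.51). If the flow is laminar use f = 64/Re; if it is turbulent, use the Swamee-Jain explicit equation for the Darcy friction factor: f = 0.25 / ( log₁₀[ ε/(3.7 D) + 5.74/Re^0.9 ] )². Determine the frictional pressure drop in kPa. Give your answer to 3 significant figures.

A = πD²/4 = π(0.189)²/4 = 0.02806 m²; mean velocity V = ṁ/(ρA) = 19.8/(670 · 0.02806) = 1.053 m/s.
Reynolds number Re = ρVD/μ = 670 · 1.053 · 0.189 / 0.000155 = 8.606e+05.
Re > 4000 → turbulent. Relative roughness ε/D = 3.6e-05/0.189 = 0.00019. Swamee-Jain: f = 0.25/(log₁₀[0.00019/3.7 + 5.74/8.606e+05^0.9])² = 0.25/(log₁₀[5.15e-05 + 2.62e-05])² = 0.25/(-4.11)² = 0.0148.
Total minor-loss coefficient ΣK = 4·0.34 + 1·0.51 = 1.87.
ΔP = [f·L/D + ΣK]·(ρV²/2) = [0.0148·861/0.189 + 1.87]·(670·1.053²/2) = [67.42 + 1.87]·371.7 = 2.576e+04 Pa.
ΔP = 2.576e+04 Pa = 25.8 kPa.

ΔP ≈ 25.8 kPa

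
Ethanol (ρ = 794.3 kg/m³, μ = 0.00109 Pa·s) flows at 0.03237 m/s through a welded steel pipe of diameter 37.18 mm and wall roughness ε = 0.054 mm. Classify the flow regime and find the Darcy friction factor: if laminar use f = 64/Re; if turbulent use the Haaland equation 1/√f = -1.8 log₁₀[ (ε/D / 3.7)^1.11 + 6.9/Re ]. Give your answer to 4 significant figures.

Re = ρVD/μ = 794.3·0.03237·0.03718/0.00109 = 877.
Re < 2300 → laminar, so f = 64/Re = 0.07297 (roughness is irrelevant in laminar flow).

f ≈ 0.07297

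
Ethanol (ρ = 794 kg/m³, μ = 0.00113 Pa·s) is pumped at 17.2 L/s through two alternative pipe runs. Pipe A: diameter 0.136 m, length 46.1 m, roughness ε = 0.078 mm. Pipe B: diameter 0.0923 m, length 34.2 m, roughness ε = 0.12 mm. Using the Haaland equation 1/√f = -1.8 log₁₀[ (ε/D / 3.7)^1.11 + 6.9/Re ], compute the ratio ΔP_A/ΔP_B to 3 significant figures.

ΔP_A/ΔP_B ≈ 0.175

Pipe A: V = Q/A = 0.0172/0.01453 = 1.184 m/s; Re = 1.131e+05; ε/D = 0.000574; Haaland → f = 0.02008; ΔP_A = f(L/D)(ρV²/2) = 3788 Pa.
Pipe B: V = Q/A = 0.0172/0.006691 = 2.571 m/s; Re = 1.667e+05; ε/D = 0.0013; Haaland → f = 0.02223; ΔP_B = f(L/D)(ρV²/2) = 2.161e+04 Pa.
ΔP_A/ΔP_B = 3788/2.161e+04 = 0.175.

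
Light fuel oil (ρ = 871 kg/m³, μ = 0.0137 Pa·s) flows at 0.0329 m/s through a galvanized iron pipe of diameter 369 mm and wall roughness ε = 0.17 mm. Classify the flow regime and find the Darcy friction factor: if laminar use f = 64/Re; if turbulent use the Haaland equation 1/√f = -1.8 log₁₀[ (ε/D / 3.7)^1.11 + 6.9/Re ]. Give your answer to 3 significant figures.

f ≈ 0.0829

Re = ρVD/μ = 871·0.0329·0.369/0.0137 = 771.8.
Re < 2300 → laminar, so f = 64/Re = 0.08292 (roughness is irrelevant in laminar flow).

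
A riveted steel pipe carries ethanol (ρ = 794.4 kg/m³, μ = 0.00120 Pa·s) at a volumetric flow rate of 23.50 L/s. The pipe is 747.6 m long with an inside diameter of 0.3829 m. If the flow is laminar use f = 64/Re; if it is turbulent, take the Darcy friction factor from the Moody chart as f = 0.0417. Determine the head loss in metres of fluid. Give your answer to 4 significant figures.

Q = 23.50 L/s = 23.50/1000 = 0.0235 m³/s.
Cross-sectional area A = πD²/4 = π(0.3829)²/4 = 0.1151 m²; mean velocity V = Q/A = 0.0235/0.1151 = 0.2041 m/s.
Reynolds number Re = ρVD/μ = 794.4 · 0.2041 · 0.3829 / 0.0012 = 5.173e+04.
Re > 4000 → turbulent; use the Moody-chart value f = 0.0417.
Darcy-Weisbach: ΔP = f(L/D)(ρV²/2) = 0.0417·(747.6/0.3829)·(794.4·0.2041²/2) = 0.0417·1952·16.54 = 1347 Pa.
Head loss h_f = ΔP/(ρg) = 1347/(794.4·9.81) = 0.1728 m.

h_f ≈ 0.1728 m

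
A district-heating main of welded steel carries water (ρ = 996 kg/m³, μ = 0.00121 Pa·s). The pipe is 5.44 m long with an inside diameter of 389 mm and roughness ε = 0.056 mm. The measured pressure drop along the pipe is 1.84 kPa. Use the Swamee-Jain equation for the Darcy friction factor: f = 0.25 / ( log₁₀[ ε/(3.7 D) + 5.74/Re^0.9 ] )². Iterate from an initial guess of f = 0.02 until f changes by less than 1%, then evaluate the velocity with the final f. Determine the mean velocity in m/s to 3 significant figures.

Rearranging Darcy-Weisbach: V = √(2·ΔP·D/(f·L·ρ)). With ε/D = 5.6e-05/0.389 = 0.000144, iterate starting from f = 0.02:
  f = 0.02 → V = √(2·1840·0.389/(0.02·5.44·996)) = 3.635 m/s; Re = ρVD/μ = 1.164e+06; f → 0.01397
  f = 0.01397 → V = 4.349 m/s; Re = 1.392e+06; f → 0.01382
  f = 0.01382 → V = 4.372 m/s; Re = 1.4e+06; f → 0.01382
Converged (Δf/f < 1%). With the final f = 0.01382: V = √(2·1840·0.389/(0.01382·5.44·996)) = 4.373 m/s.

V ≈ 4.37 m/s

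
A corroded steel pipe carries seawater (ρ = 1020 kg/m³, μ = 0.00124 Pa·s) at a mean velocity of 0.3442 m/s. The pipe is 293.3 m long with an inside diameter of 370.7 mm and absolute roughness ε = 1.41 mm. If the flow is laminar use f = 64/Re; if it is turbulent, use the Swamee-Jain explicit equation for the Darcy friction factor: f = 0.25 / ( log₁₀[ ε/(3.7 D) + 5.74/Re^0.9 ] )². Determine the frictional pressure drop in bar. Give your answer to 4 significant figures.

Reynolds number Re = ρVD/μ = 1020 · 0.3442 · 0.3707 / 0.00124 = 1.05e+05.
Re > 4000 → turbulent. Relative roughness ε/D = 0.00141/0.3707 = 0.0038. Swamee-Jain: f = 0.25/(log₁₀[0.0038/3.7 + 5.74/1.05e+05^0.9])² = 0.25/(log₁₀[0.00103 + 0.000174])² = 0.25/(-2.92)² = 0.02932.
Darcy-Weisbach: ΔP = f(L/D)(ρV²/2) = 0.02932·(293.3/0.3707)·(1020·0.3442²/2) = 0.02932·791.2·60.42 = 1402 Pa.
ΔP = 1402 Pa = 0.01402 bar.

ΔP ≈ 0.01402 bar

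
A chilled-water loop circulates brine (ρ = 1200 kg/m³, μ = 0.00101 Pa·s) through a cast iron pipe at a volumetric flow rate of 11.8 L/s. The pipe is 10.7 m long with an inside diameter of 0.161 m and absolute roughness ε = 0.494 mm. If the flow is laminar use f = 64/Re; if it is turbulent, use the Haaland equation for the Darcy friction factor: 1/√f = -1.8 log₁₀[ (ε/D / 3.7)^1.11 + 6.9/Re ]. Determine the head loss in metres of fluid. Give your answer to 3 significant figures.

h_f ≈ 0.0312 m

Q = 11.8 L/s = 11.8/1000 = 0.0118 m³/s.
Cross-sectional area A = πD²/4 = π(0.161)²/4 = 0.02036 m²; mean velocity V = Q/A = 0.0118/0.02036 = 0.5796 m/s.
Reynolds number Re = ρVD/μ = 1200 · 0.5796 · 0.161 / 0.00101 = 1.109e+05.
Re > 4000 → turbulent. Relative roughness ε/D = 0.000494/0.161 = 0.00307. Haaland: 1/√f = -1.8 log₁₀[(0.00307/3.7)^1.11 + 6.9/1.109e+05] = -1.8 log₁₀[0.00038 + 6.22e-05] = 6.038, so f = 0.02743.
Darcy-Weisbach: ΔP = f(L/D)(ρV²/2) = 0.02743·(10.7/0.161)·(1200·0.5796²/2) = 0.02743·66.46·201.6 = 367.5 Pa.
Head loss h_f = ΔP/(ρg) = 367.5/(1200·9.81) = 0.0312 m.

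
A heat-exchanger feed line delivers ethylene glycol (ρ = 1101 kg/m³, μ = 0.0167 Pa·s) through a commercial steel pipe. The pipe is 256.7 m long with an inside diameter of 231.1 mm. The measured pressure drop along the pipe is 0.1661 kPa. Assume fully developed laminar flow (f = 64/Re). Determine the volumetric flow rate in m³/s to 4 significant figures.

For laminar flow, f = 64/Re with Re = ρVD/μ, so Darcy-Weisbach reduces to ΔP = 32μLV/D². Solving for V: V = ΔP·D²/(32μL) = 166.1·(0.2311)²/(32·0.0167·256.7) = 0.06467 m/s.
Check: Re = ρVD/μ = 1101·0.06467·0.2311/0.0167 = 985.3 < 2300, so the laminar assumption holds.
Q = V·A = 0.06467·(π/4·0.2311²) = 0.002712 m³/s = 0.002712 m³/s.

Q ≈ 0.002712 m³/s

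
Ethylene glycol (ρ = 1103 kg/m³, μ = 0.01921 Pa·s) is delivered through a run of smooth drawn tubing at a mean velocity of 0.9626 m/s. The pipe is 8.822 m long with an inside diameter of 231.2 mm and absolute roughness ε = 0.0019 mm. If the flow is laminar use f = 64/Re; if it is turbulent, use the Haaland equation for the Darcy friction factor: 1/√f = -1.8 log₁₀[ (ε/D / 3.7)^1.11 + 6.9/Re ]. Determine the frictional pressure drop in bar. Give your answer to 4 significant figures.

Reynolds number Re = ρVD/μ = 1103 · 0.9626 · 0.2312 / 0.0192 = 1.278e+04.
Re > 4000 → turbulent. Relative roughness ε/D = 1.9e-06/0.2312 = 8.22e-06. Haaland: 1/√f = -1.8 log₁₀[(8.22e-06/3.7)^1.11 + 6.9/1.278e+04] = -1.8 log₁₀[5.31e-07 + 0.00054] = 5.881, so f = 0.02891.
Darcy-Weisbach: ΔP = f(L/D)(ρV²/2) = 0.02891·(8.822/0.2312)·(1103·0.9626²/2) = 0.02891·38.16·511 = 563.8 Pa.
ΔP = 563.8 Pa = 0.005638 bar.

ΔP ≈ 0.005638 bar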